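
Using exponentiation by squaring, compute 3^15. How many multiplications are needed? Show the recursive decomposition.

Computing 3^15 by squaring (build up from 3^1; each line after the first costs one multiplication):

3^1 = 3
3^2 = (3^1)^2 = 3^2 = 9
3^3 = 3 * 3^2 = 3 * 9 = 27
3^6 = (3^3)^2 = 27^2 = 729
3^7 = 3 * 3^6 = 3 * 729 = 2187
3^14 = (3^7)^2 = 2187^2 = 4782969
3^15 = 3 * 3^14 = 3 * 4782969 = 14348907

Result: 14348907
Multiplications needed: 6 (6 lines after 3^1)

3^15 = 14348907. Using exponentiation by squaring, this requires 6 multiplications. The key idea: if the exponent is even, square the half-power; if odd, multiply by the base once.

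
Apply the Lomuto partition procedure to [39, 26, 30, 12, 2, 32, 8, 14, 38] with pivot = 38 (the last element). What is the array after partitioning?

Lomuto partition with pivot = 38:

Initial array: [39, 26, 30, 12, 2, 32, 8, 14, 38]

arr[0]=39 > 38: no swap
arr[1]=26 <= 38: swap with position 0, array becomes [26, 39, 30, 12, 2, 32, 8, 14, 38]
arr[2]=30 <= 38: swap with position 1, array becomes [26, 30, 39, 12, 2, 32, 8, 14, 38]
arr[3]=12 <= 38: swap with position 2, array becomes [26, 30, 12, 39, 2, 32, 8, 14, 38]
arr[4]=2 <= 38: swap with position 3, array becomes [26, 30, 12, 2, 39, 32, 8, 14, 38]
arr[5]=32 <= 38: swap with position 4, array becomes [26, 30, 12, 2, 32, 39, 8, 14, 38]
arr[6]=8 <= 38: swap with position 5, array becomes [26, 30, 12, 2, 32, 8, 39, 14, 38]
arr[7]=14 <= 38: swap with position 6, array becomes [26, 30, 12, 2, 32, 8, 14, 39, 38]

Place pivot at position 7: [26, 30, 12, 2, 32, 8, 14, 38, 39]
Pivot position: 7

After partitioning with pivot 38, the array becomes [26, 30, 12, 2, 32, 8, 14, 38, 39]. The pivot is placed at index 7. All elements to the left of the pivot are <= 38, and all elements to the right are > 38.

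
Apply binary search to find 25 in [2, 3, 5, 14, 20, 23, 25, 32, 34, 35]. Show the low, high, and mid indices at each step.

Binary search for 25 in [2, 3, 5, 14, 20, 23, 25, 32, 34, 35]:

lo=0, hi=9, mid=4, arr[mid]=20 -> 20 < 25, search right half
lo=5, hi=9, mid=7, arr[mid]=32 -> 32 > 25, search left half
lo=5, hi=6, mid=5, arr[mid]=23 -> 23 < 25, search right half
lo=6, hi=6, mid=6, arr[mid]=25 -> Found target at index 6!

Binary search finds 25 at index 6 after 4 comparisons. The search repeatedly halves the search space by comparing with the middle element.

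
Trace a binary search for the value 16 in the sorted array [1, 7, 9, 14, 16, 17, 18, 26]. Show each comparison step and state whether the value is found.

Binary search for 16 in [1, 7, 9, 14, 16, 17, 18, 26]:

lo=0, hi=7, mid=3, arr[mid]=14 -> 14 < 16, search right half
lo=4, hi=7, mid=5, arr[mid]=17 -> 17 > 16, search left half
lo=4, hi=4, mid=4, arr[mid]=16 -> Found target at index 4!

Binary search finds 16 at index 4 after 3 comparisons. The search repeatedly halves the search space by comparing with the middle element.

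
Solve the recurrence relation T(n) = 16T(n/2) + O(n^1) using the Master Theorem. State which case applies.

Master Theorem for T(n) = 16T(n/2) + O(n^1):

a = 16, b = 2, c = 1
log_b(a) = log_2(16) = 4.0000

Case 1: c = 1 < log_2(16) = 4.0000
T(n) = O(n^(log_2 16)) = O(n^4)

For T(n) = 16T(n/2) + O(n^1): log_2(16) = 4.0000. This is Case 1 of the Master Theorem (c < log_b(a), work dominated by leaves), giving O(n^4).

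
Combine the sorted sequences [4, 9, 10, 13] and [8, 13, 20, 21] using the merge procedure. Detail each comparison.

Merging process:

Compare 4 vs 8: take 4 from left. Merged: [4]
Compare 9 vs 8: take 8 from right. Merged: [4, 8]
Compare 9 vs 13: take 9 from left. Merged: [4, 8, 9]
Compare 10 vs 13: take 10 from left. Merged: [4, 8, 9, 10]
Compare 13 vs 13: take 13 from left. Merged: [4, 8, 9, 10, 13]
Append remaining from right: [13, 20, 21]. Merged: [4, 8, 9, 10, 13, 13, 20, 21]

Final merged array: [4, 8, 9, 10, 13, 13, 20, 21]
Total comparisons: 5

The merged array is [4, 8, 9, 10, 13, 13, 20, 21], requiring 5 comparisons. The merge step runs in O(n) time where n is the total number of elements.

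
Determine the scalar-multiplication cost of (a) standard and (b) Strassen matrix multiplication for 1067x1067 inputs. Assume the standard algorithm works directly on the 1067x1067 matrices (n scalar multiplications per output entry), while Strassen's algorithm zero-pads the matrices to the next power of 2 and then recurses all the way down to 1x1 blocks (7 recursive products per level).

Matrix multiplication for 1067x1067 matrices:

Strassen's algorithm requires power-of-2 dimensions. Pad 1067x1067 to 2048x2048 (next power of 2).

Standard algorithm: 1067^3 = 1214767763 multiplications
Strassen's algorithm: 7^(log2(2048)) = 7^11 = 1977326743 multiplications
Difference: 1214767763 - 1977326743 = -762558980 (Strassen uses MORE here due to padding overhead — for small or just-over-power-of-2 n, padding can outweigh the per-level savings)

Standard: 1214767763 multiplications (1067^3). Strassen: 1977326743 multiplications (7^11, after padding to 2048x2048). Strassen reduces 8 recursive multiplications to 7 at each level.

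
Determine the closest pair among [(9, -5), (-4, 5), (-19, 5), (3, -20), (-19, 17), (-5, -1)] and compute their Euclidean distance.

Computing all pairwise distances among 6 points:

d((9, -5), (-4, 5)) = 16.4012
d((9, -5), (-19, 5)) = 29.7321
d((9, -5), (3, -20)) = 16.1555
d((9, -5), (-19, 17)) = 35.609
d((9, -5), (-5, -1)) = 14.5602
d((-4, 5), (-19, 5)) = 15.0
d((-4, 5), (3, -20)) = 25.9615
d((-4, 5), (-19, 17)) = 19.2094
d((-4, 5), (-5, -1)) = 6.0828 <-- minimum
d((-19, 5), (3, -20)) = 33.3017
d((-19, 5), (-19, 17)) = 12.0
d((-19, 5), (-5, -1)) = 15.2315
d((3, -20), (-19, 17)) = 43.0465
d((3, -20), (-5, -1)) = 20.6155
d((-19, 17), (-5, -1)) = 22.8035

Closest pair: (-4, 5) and (-5, -1) with distance 6.0828

The closest pair is (-4, 5) and (-5, -1) with Euclidean distance 6.0828. For 6 points, brute-force pairwise comparison is shown above. For large n, the divide-and-conquer algorithm (sort by x, recurse on halves, check the dividing strip) achieves O(n log n).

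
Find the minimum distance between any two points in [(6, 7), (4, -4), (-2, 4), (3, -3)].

Computing all pairwise distances among 4 points:

d((6, 7), (4, -4)) = 11.1803
d((6, 7), (-2, 4)) = 8.544
d((6, 7), (3, -3)) = 10.4403
d((4, -4), (-2, 4)) = 10.0
d((4, -4), (3, -3)) = 1.4142 <-- minimum
d((-2, 4), (3, -3)) = 8.6023

Closest pair: (4, -4) and (3, -3) with distance 1.4142

The closest pair is (4, -4) and (3, -3) with Euclidean distance 1.4142. For 4 points, brute-force pairwise comparison is shown above. For large n, the divide-and-conquer algorithm (sort by x, recurse on halves, check the dividing strip) achieves O(n log n).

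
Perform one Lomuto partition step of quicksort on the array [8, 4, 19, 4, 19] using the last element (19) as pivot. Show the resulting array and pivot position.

Lomuto partition with pivot = 19:

Initial array: [8, 4, 19, 4, 19]

arr[0]=8 <= 19: swap with position 0, array becomes [8, 4, 19, 4, 19]
arr[1]=4 <= 19: swap with position 1, array becomes [8, 4, 19, 4, 19]
arr[2]=19 <= 19: swap with position 2, array becomes [8, 4, 19, 4, 19]
arr[3]=4 <= 19: swap with position 3, array becomes [8, 4, 19, 4, 19]

Place pivot at position 4: [8, 4, 19, 4, 19]
Pivot position: 4

After partitioning with pivot 19, the array becomes [8, 4, 19, 4, 19]. The pivot is placed at index 4. All elements to the left of the pivot are <= 19, and all elements to the right are > 19.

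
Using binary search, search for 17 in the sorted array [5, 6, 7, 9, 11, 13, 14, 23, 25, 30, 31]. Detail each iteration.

Binary search for 17 in [5, 6, 7, 9, 11, 13, 14, 23, 25, 30, 31]:

lo=0, hi=10, mid=5, arr[mid]=13 -> 13 < 17, search right half
lo=6, hi=10, mid=8, arr[mid]=25 -> 25 > 17, search left half
lo=6, hi=7, mid=6, arr[mid]=14 -> 14 < 17, search right half
lo=7, hi=7, mid=7, arr[mid]=23 -> 23 > 17, search left half
lo=7 > hi=6, target 17 not found

Binary search determines that 17 is not in the array after 4 comparisons. The search space was exhausted without finding the target.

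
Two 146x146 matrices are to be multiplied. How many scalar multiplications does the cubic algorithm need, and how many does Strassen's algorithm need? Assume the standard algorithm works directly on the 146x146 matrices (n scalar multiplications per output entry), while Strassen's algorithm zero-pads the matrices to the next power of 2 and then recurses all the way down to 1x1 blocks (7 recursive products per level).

Matrix multiplication for 146x146 matrices:

Strassen's algorithm requires power-of-2 dimensions. Pad 146x146 to 256x256 (next power of 2).

Standard algorithm: 146^3 = 3112136 multiplications
Strassen's algorithm: 7^(log2(256)) = 7^8 = 5764801 multiplications
Difference: 3112136 - 5764801 = -2652665 (Strassen uses MORE here due to padding overhead — for small or just-over-power-of-2 n, padding can outweigh the per-level savings)

Standard: 3112136 multiplications (146^3). Strassen: 5764801 multiplications (7^8, after padding to 256x256). Strassen reduces 8 recursive multiplications to 7 at each level.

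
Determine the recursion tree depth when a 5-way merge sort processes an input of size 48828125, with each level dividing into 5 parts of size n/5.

For divide and conquer with division factor 5:

Problem sizes at each level:
Level 0: 48828125
Level 1: 9765625
Level 2: 1953125
Level 3: 390625
Level 4: 78125
Level 5: 15625
Level 6: 3125
Level 7: 625
Level 8: 125
Level 9: 25
Level 10: 5
Level 11: 1

The root is level 0 and the size-1 base case is level 11 (the tree spans levels 0 through 11, i.e. 12 levels counting the root), so the depth is the number of divisions: log_5(48828125) = 11

The recursion tree depth is log_5(48828125) = 11. At each level, the problem size is divided by 5, so it takes 11 divisions to reduce to a base case of size 1. The algorithm makes 5 recursive calls at each level.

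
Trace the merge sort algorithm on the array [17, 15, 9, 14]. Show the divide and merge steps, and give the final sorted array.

Merge sort trace:

Split: [17, 15, 9, 14] -> [17, 15] and [9, 14]
  Split: [17, 15] -> [17] and [15]
  Merge: [17] + [15] -> [15, 17]
  Split: [9, 14] -> [9] and [14]
  Merge: [9] + [14] -> [9, 14]
Merge: [15, 17] + [9, 14] -> [9, 14, 15, 17]

Final sorted array: [9, 14, 15, 17]

The merge sort proceeds by recursively splitting the array and merging sorted halves.
After all merges, the sorted array is [9, 14, 15, 17].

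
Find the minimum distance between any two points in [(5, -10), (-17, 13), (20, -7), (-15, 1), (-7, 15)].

Computing all pairwise distances among 5 points:

d((5, -10), (-17, 13)) = 31.8277
d((5, -10), (20, -7)) = 15.2971
d((5, -10), (-15, 1)) = 22.8254
d((5, -10), (-7, 15)) = 27.7308
d((-17, 13), (20, -7)) = 42.0595
d((-17, 13), (-15, 1)) = 12.1655
d((-17, 13), (-7, 15)) = 10.198 <-- minimum
d((20, -7), (-15, 1)) = 35.9026
d((20, -7), (-7, 15)) = 34.8281
d((-15, 1), (-7, 15)) = 16.1245

Closest pair: (-17, 13) and (-7, 15) with distance 10.198

The closest pair is (-17, 13) and (-7, 15) with Euclidean distance 10.198. For 5 points, brute-force pairwise comparison is shown above. For large n, the divide-and-conquer algorithm (sort by x, recurse on halves, check the dividing strip) achieves O(n log n).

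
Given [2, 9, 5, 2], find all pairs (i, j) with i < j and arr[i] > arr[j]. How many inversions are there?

Finding inversions in [2, 9, 5, 2]:

(1, 2): arr[1]=9 > arr[2]=5
(1, 3): arr[1]=9 > arr[3]=2
(2, 3): arr[2]=5 > arr[3]=2

Total inversions: 3

The array has 3 inversion(s): (1,2), (1,3), (2,3). Each pair (i,j) satisfies i < j and arr[i] > arr[j].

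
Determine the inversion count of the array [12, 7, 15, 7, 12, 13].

Finding inversions in [12, 7, 15, 7, 12, 13]:

(0, 1): arr[0]=12 > arr[1]=7
(0, 3): arr[0]=12 > arr[3]=7
(2, 3): arr[2]=15 > arr[3]=7
(2, 4): arr[2]=15 > arr[4]=12
(2, 5): arr[2]=15 > arr[5]=13

Total inversions: 5

The array has 5 inversion(s): (0,1), (0,3), (2,3), (2,4), (2,5). Each pair (i,j) satisfies i < j and arr[i] > arr[j].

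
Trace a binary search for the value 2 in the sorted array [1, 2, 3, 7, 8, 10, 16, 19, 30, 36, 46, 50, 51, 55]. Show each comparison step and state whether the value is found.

Binary search for 2 in [1, 2, 3, 7, 8, 10, 16, 19, 30, 36, 46, 50, 51, 55]:

lo=0, hi=13, mid=6, arr[mid]=16 -> 16 > 2, search left half
lo=0, hi=5, mid=2, arr[mid]=3 -> 3 > 2, search left half
lo=0, hi=1, mid=0, arr[mid]=1 -> 1 < 2, search right half
lo=1, hi=1, mid=1, arr[mid]=2 -> Found target at index 1!

Binary search finds 2 at index 1 after 4 comparisons. The search repeatedly halves the search space by comparing with the middle element.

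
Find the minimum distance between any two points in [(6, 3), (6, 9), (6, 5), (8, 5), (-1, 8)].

Computing all pairwise distances among 5 points:

d((6, 3), (6, 9)) = 6.0
d((6, 3), (6, 5)) = 2.0 <-- minimum
d((6, 3), (8, 5)) = 2.8284
d((6, 3), (-1, 8)) = 8.6023
d((6, 9), (6, 5)) = 4.0
d((6, 9), (8, 5)) = 4.4721
d((6, 9), (-1, 8)) = 7.0711
d((6, 5), (8, 5)) = 2.0 <-- minimum
d((6, 5), (-1, 8)) = 7.6158
d((8, 5), (-1, 8)) = 9.4868

Minimum distance: 2.0 (tie among 2 pairs: (6, 3) and (6, 5); (6, 5) and (8, 5))

The minimum Euclidean distance is 2.0. There is a tie: 2 pairs achieve this minimum — (6, 3) and (6, 5); (6, 5) and (8, 5). Any of these is a valid closest pair. For 5 points, brute-force pairwise comparison is shown above. For large n, the divide-and-conquer algorithm (sort by x, recurse on halves, check the dividing strip) achieves O(n log n).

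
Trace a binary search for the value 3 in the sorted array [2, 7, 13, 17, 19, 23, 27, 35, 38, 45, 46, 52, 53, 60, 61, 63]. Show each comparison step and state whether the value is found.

Binary search for 3 in [2, 7, 13, 17, 19, 23, 27, 35, 38, 45, 46, 52, 53, 60, 61, 63]:

lo=0, hi=15, mid=7, arr[mid]=35 -> 35 > 3, search left half
lo=0, hi=6, mid=3, arr[mid]=17 -> 17 > 3, search left half
lo=0, hi=2, mid=1, arr[mid]=7 -> 7 > 3, search left half
lo=0, hi=0, mid=0, arr[mid]=2 -> 2 < 3, search right half
lo=1 > hi=0, target 3 not found

Binary search determines that 3 is not in the array after 4 comparisons. The search space was exhausted without finding the target.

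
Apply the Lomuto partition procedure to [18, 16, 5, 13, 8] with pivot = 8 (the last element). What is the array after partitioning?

Lomuto partition with pivot = 8:

Initial array: [18, 16, 5, 13, 8]

arr[0]=18 > 8: no swap
arr[1]=16 > 8: no swap
arr[2]=5 <= 8: swap with position 0, array becomes [5, 16, 18, 13, 8]
arr[3]=13 > 8: no swap

Place pivot at position 1: [5, 8, 18, 13, 16]
Pivot position: 1

After partitioning with pivot 8, the array becomes [5, 8, 18, 13, 16]. The pivot is placed at index 1. All elements to the left of the pivot are <= 8, and all elements to the right are > 8.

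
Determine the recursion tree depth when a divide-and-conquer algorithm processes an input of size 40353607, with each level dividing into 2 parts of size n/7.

For divide and conquer with division factor 7:

Problem sizes at each level:
Level 0: 40353607
Level 1: 5764801
Level 2: 823543
Level 3: 117649
Level 4: 16807
Level 5: 2401
Level 6: 343
Level 7: 49
Level 8: 7
Level 9: 1

The root is level 0 and the size-1 base case is level 9 (the tree spans levels 0 through 9, i.e. 10 levels counting the root), so the depth is the number of divisions: log_7(40353607) = 9

The recursion tree depth is log_7(40353607) = 9. At each level, the problem size is divided by 7, so it takes 9 divisions to reduce to a base case of size 1. The algorithm makes 2 recursive calls at each level.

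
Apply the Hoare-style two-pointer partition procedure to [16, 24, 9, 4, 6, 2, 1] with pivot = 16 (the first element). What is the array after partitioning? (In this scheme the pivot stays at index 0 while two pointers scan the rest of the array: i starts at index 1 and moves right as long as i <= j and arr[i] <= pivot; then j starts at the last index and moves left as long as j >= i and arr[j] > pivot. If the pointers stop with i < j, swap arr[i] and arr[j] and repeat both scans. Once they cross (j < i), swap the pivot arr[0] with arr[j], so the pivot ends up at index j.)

Hoare-style two-pointer partition with pivot = 16:

Initial array: [16, 24, 9, 4, 6, 2, 1]

Pointers start at i = 1, j = 6.
i stops at index 1 (arr[1]=24 > 16), j stops at index 6 (arr[6]=1 <= 16): swap arr[1] and arr[6], array becomes [16, 1, 9, 4, 6, 2, 24]
i ends at 6, j ends at 5: the pointers have crossed (j < i), so scanning stops.

Swap pivot arr[0] with arr[5] to place pivot at position 5: [2, 1, 9, 4, 6, 16, 24]
Pivot position: 5

After partitioning with pivot 16, the array becomes [2, 1, 9, 4, 6, 16, 24]. The pivot is placed at index 5. All elements to the left of the pivot are <= 16, and all elements to the right are > 16.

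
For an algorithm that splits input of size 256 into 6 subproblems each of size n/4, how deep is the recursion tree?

For divide and conquer with division factor 4:

Problem sizes at each level:
Level 0: 256
Level 1: 64
Level 2: 16
Level 3: 4
Level 4: 1

The root is level 0 and the size-1 base case is level 4 (the tree spans levels 0 through 4, i.e. 5 levels counting the root), so the depth is the number of divisions: log_4(256) = 4

The recursion tree depth is log_4(256) = 4. At each level, the problem size is divided by 4, so it takes 4 divisions to reduce to a base case of size 1. The algorithm makes 6 recursive calls at each level.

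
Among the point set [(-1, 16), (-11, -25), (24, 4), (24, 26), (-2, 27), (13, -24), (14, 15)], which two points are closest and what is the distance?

Computing all pairwise distances among 7 points:

d((-1, 16), (-11, -25)) = 42.2019
d((-1, 16), (24, 4)) = 27.7308
d((-1, 16), (24, 26)) = 26.9258
d((-1, 16), (-2, 27)) = 11.0454 <-- minimum
d((-1, 16), (13, -24)) = 42.3792
d((-1, 16), (14, 15)) = 15.0333
d((-11, -25), (24, 4)) = 45.4533
d((-11, -25), (24, 26)) = 61.8547
d((-11, -25), (-2, 27)) = 52.7731
d((-11, -25), (13, -24)) = 24.0208
d((-11, -25), (14, 15)) = 47.1699
d((24, 4), (24, 26)) = 22.0
d((24, 4), (-2, 27)) = 34.7131
d((24, 4), (13, -24)) = 30.0832
d((24, 4), (14, 15)) = 14.8661
d((24, 26), (-2, 27)) = 26.0192
d((24, 26), (13, -24)) = 51.1957
d((24, 26), (14, 15)) = 14.8661
d((-2, 27), (13, -24)) = 53.1601
d((-2, 27), (14, 15)) = 20.0
d((13, -24), (14, 15)) = 39.0128

Closest pair: (-1, 16) and (-2, 27) with distance 11.0454

The closest pair is (-1, 16) and (-2, 27) with Euclidean distance 11.0454. For 7 points, brute-force pairwise comparison is shown above. For large n, the divide-and-conquer algorithm (sort by x, recurse on halves, check the dividing strip) achieves O(n log n).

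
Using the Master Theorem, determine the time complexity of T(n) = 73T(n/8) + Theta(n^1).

Master Theorem for T(n) = 73T(n/8) + O(n^1):

a = 73, b = 8, c = 1
log_b(a) = log_8(73) = 2.0633

Case 1: c = 1 < log_8(73) = 2.0633
T(n) = O(n^(log_8 73))

For T(n) = 73T(n/8) + O(n^1): log_8(73) = 2.0633. This is Case 1 of the Master Theorem (c < log_b(a), work dominated by leaves), giving O(n^(log_8 73)).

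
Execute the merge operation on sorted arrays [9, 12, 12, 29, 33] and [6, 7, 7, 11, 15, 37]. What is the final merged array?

Merging process:

Compare 9 vs 6: take 6 from right. Merged: [6]
Compare 9 vs 7: take 7 from right. Merged: [6, 7]
Compare 9 vs 7: take 7 from right. Merged: [6, 7, 7]
Compare 9 vs 11: take 9 from left. Merged: [6, 7, 7, 9]
Compare 12 vs 11: take 11 from right. Merged: [6, 7, 7, 9, 11]
Compare 12 vs 15: take 12 from left. Merged: [6, 7, 7, 9, 11, 12]
Compare 12 vs 15: take 12 from left. Merged: [6, 7, 7, 9, 11, 12, 12]
Compare 29 vs 15: take 15 from right. Merged: [6, 7, 7, 9, 11, 12, 12, 15]
Compare 29 vs 37: take 29 from left. Merged: [6, 7, 7, 9, 11, 12, 12, 15, 29]
Compare 33 vs 37: take 33 from left. Merged: [6, 7, 7, 9, 11, 12, 12, 15, 29, 33]
Append remaining from right: [37]. Merged: [6, 7, 7, 9, 11, 12, 12, 15, 29, 33, 37]

Final merged array: [6, 7, 7, 9, 11, 12, 12, 15, 29, 33, 37]
Total comparisons: 10

The merged array is [6, 7, 7, 9, 11, 12, 12, 15, 29, 33, 37], requiring 10 comparisons. The merge step runs in O(n) time where n is the total number of elements.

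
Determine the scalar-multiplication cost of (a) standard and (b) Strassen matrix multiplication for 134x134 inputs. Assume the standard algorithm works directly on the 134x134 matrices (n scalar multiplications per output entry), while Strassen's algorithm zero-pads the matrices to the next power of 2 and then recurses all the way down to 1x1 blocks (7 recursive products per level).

Matrix multiplication for 134x134 matrices:

Strassen's algorithm requires power-of-2 dimensions. Pad 134x134 to 256x256 (next power of 2).

Standard algorithm: 134^3 = 2406104 multiplications
Strassen's algorithm: 7^(log2(256)) = 7^8 = 5764801 multiplications
Difference: 2406104 - 5764801 = -3358697 (Strassen uses MORE here due to padding overhead — for small or just-over-power-of-2 n, padding can outweigh the per-level savings)

Standard: 2406104 multiplications (134^3). Strassen: 5764801 multiplications (7^8, after padding to 256x256). Strassen reduces 8 recursive multiplications to 7 at each level.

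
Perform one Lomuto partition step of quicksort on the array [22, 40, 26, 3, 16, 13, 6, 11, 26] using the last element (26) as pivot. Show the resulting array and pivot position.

Lomuto partition with pivot = 26:

Initial array: [22, 40, 26, 3, 16, 13, 6, 11, 26]

arr[0]=22 <= 26: swap with position 0, array becomes [22, 40, 26, 3, 16, 13, 6, 11, 26]
arr[1]=40 > 26: no swap
arr[2]=26 <= 26: swap with position 1, array becomes [22, 26, 40, 3, 16, 13, 6, 11, 26]
arr[3]=3 <= 26: swap with position 2, array becomes [22, 26, 3, 40, 16, 13, 6, 11, 26]
arr[4]=16 <= 26: swap with position 3, array becomes [22, 26, 3, 16, 40, 13, 6, 11, 26]
arr[5]=13 <= 26: swap with position 4, array becomes [22, 26, 3, 16, 13, 40, 6, 11, 26]
arr[6]=6 <= 26: swap with position 5, array becomes [22, 26, 3, 16, 13, 6, 40, 11, 26]
arr[7]=11 <= 26: swap with position 6, array becomes [22, 26, 3, 16, 13, 6, 11, 40, 26]

Place pivot at position 7: [22, 26, 3, 16, 13, 6, 11, 26, 40]
Pivot position: 7

After partitioning with pivot 26, the array becomes [22, 26, 3, 16, 13, 6, 11, 26, 40]. The pivot is placed at index 7. All elements to the left of the pivot are <= 26, and all elements to the right are > 26.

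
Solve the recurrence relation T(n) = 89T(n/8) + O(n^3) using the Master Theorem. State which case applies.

Master Theorem for T(n) = 89T(n/8) + O(n^3):

a = 89, b = 8, c = 3
log_b(a) = log_8(89) = 2.1586

Case 3: c = 3 > log_8(89) = 2.1586
T(n) = O(n^3) = O(n^3)

For T(n) = 89T(n/8) + O(n^3): log_8(89) = 2.1586. This is Case 3 of the Master Theorem (c > log_b(a), work dominated by root), giving O(n^3).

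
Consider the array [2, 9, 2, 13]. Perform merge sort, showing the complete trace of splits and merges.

Merge sort trace:

Split: [2, 9, 2, 13] -> [2, 9] and [2, 13]
  Split: [2, 9] -> [2] and [9]
  Merge: [2] + [9] -> [2, 9]
  Split: [2, 13] -> [2] and [13]
  Merge: [2] + [13] -> [2, 13]
Merge: [2, 9] + [2, 13] -> [2, 2, 9, 13]

Final sorted array: [2, 2, 9, 13]

The merge sort proceeds by recursively splitting the array and merging sorted halves.
After all merges, the sorted array is [2, 2, 9, 13].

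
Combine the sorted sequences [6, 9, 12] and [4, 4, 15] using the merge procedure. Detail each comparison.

Merging process:

Compare 6 vs 4: take 4 from right. Merged: [4]
Compare 6 vs 4: take 4 from right. Merged: [4, 4]
Compare 6 vs 15: take 6 from left. Merged: [4, 4, 6]
Compare 9 vs 15: take 9 from left. Merged: [4, 4, 6, 9]
Compare 12 vs 15: take 12 from left. Merged: [4, 4, 6, 9, 12]
Append remaining from right: [15]. Merged: [4, 4, 6, 9, 12, 15]

Final merged array: [4, 4, 6, 9, 12, 15]
Total comparisons: 5

The merged array is [4, 4, 6, 9, 12, 15], requiring 5 comparisons. The merge step runs in O(n) time where n is the total number of elements.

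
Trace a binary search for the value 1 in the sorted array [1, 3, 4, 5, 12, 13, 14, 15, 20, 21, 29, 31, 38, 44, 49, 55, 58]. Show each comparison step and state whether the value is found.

Binary search for 1 in [1, 3, 4, 5, 12, 13, 14, 15, 20, 21, 29, 31, 38, 44, 49, 55, 58]:

lo=0, hi=16, mid=8, arr[mid]=20 -> 20 > 1, search left half
lo=0, hi=7, mid=3, arr[mid]=5 -> 5 > 1, search left half
lo=0, hi=2, mid=1, arr[mid]=3 -> 3 > 1, search left half
lo=0, hi=0, mid=0, arr[mid]=1 -> Found target at index 0!

Binary search finds 1 at index 0 after 4 comparisons. The search repeatedly halves the search space by comparing with the middle element.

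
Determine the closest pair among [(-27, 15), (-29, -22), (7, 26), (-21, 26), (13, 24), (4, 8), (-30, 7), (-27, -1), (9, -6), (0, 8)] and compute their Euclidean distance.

Computing all pairwise distances among 10 points:

d((-27, 15), (-29, -22)) = 37.054
d((-27, 15), (7, 26)) = 35.7351
d((-27, 15), (-21, 26)) = 12.53
d((-27, 15), (13, 24)) = 41.0
d((-27, 15), (4, 8)) = 31.7805
d((-27, 15), (-30, 7)) = 8.544
d((-27, 15), (-27, -1)) = 16.0
d((-27, 15), (9, -6)) = 41.6773
d((-27, 15), (0, 8)) = 27.8927
d((-29, -22), (7, 26)) = 60.0
d((-29, -22), (-21, 26)) = 48.6621
d((-29, -22), (13, 24)) = 62.2896
d((-29, -22), (4, 8)) = 44.5982
d((-29, -22), (-30, 7)) = 29.0172
d((-29, -22), (-27, -1)) = 21.095
d((-29, -22), (9, -6)) = 41.2311
d((-29, -22), (0, 8)) = 41.7253
d((7, 26), (-21, 26)) = 28.0
d((7, 26), (13, 24)) = 6.3246
d((7, 26), (4, 8)) = 18.2483
d((7, 26), (-30, 7)) = 41.5933
d((7, 26), (-27, -1)) = 43.4166
d((7, 26), (9, -6)) = 32.0624
d((7, 26), (0, 8)) = 19.3132
d((-21, 26), (13, 24)) = 34.0588
d((-21, 26), (4, 8)) = 30.8058
d((-21, 26), (-30, 7)) = 21.0238
d((-21, 26), (-27, -1)) = 27.6586
d((-21, 26), (9, -6)) = 43.8634
d((-21, 26), (0, 8)) = 27.6586
d((13, 24), (4, 8)) = 18.3576
d((13, 24), (-30, 7)) = 46.2385
d((13, 24), (-27, -1)) = 47.1699
d((13, 24), (9, -6)) = 30.2655
d((13, 24), (0, 8)) = 20.6155
d((4, 8), (-30, 7)) = 34.0147
d((4, 8), (-27, -1)) = 32.28
d((4, 8), (9, -6)) = 14.8661
d((4, 8), (0, 8)) = 4.0 <-- minimum
d((-30, 7), (-27, -1)) = 8.544
d((-30, 7), (9, -6)) = 41.1096
d((-30, 7), (0, 8)) = 30.0167
d((-27, -1), (9, -6)) = 36.3456
d((-27, -1), (0, 8)) = 28.4605
d((9, -6), (0, 8)) = 16.6433

Closest pair: (4, 8) and (0, 8) with distance 4.0

The closest pair is (4, 8) and (0, 8) with Euclidean distance 4.0. For 10 points, brute-force pairwise comparison is shown above. For large n, the divide-and-conquer algorithm (sort by x, recurse on halves, check the dividing strip) achieves O(n log n).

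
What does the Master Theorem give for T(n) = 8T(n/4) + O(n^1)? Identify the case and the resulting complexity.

Master Theorem for T(n) = 8T(n/4) + O(n^1):

a = 8, b = 4, c = 1
log_b(a) = log_4(8) = 1.5000

Case 1: c = 1 < log_4(8) = 1.5000
T(n) = O(n^(log_4 8))

For T(n) = 8T(n/4) + O(n^1): log_4(8) = 1.5000. This is Case 1 of the Master Theorem (c < log_b(a), work dominated by leaves), giving O(n^(log_4 8)).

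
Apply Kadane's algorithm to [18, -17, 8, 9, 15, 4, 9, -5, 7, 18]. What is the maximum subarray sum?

Using Kadane's algorithm on [18, -17, 8, 9, 15, 4, 9, -5, 7, 18]:

Scanning through the array:
Position 1 (value -17): max_ending_here = 1, max_so_far = 18
Position 2 (value 8): max_ending_here = 9, max_so_far = 18
Position 3 (value 9): max_ending_here = 18, max_so_far = 18
Position 4 (value 15): max_ending_here = 33, max_so_far = 33
Position 5 (value 4): max_ending_here = 37, max_so_far = 37
Position 6 (value 9): max_ending_here = 46, max_so_far = 46
Position 7 (value -5): max_ending_here = 41, max_so_far = 46
Position 8 (value 7): max_ending_here = 48, max_so_far = 48
Position 9 (value 18): max_ending_here = 66, max_so_far = 66

Maximum subarray: [18, -17, 8, 9, 15, 4, 9, -5, 7, 18]
Maximum sum: 66

The maximum subarray is [18, -17, 8, 9, 15, 4, 9, -5, 7, 18] with sum 66. This subarray runs from index 0 to index 9.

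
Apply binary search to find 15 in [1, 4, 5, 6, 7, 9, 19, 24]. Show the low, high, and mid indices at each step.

Binary search for 15 in [1, 4, 5, 6, 7, 9, 19, 24]:

lo=0, hi=7, mid=3, arr[mid]=6 -> 6 < 15, search right half
lo=4, hi=7, mid=5, arr[mid]=9 -> 9 < 15, search right half
lo=6, hi=7, mid=6, arr[mid]=19 -> 19 > 15, search left half
lo=6 > hi=5, target 15 not found

Binary search determines that 15 is not in the array after 3 comparisons. The search space was exhausted without finding the target.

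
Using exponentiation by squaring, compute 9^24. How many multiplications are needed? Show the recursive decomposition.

Computing 9^24 by squaring (build up from 9^1; each line after the first costs one multiplication):

9^1 = 9
9^2 = (9^1)^2 = 9^2 = 81
9^3 = 9 * 9^2 = 9 * 81 = 729
9^6 = (9^3)^2 = 729^2 = 531441
9^12 = (9^6)^2 = 531441^2 = 282429536481
9^24 = (9^12)^2 = 282429536481^2 = 79766443076872509863361

Result: 79766443076872509863361
Multiplications needed: 5 (5 lines after 9^1)

9^24 = 79766443076872509863361. Using exponentiation by squaring, this requires 5 multiplications. The key idea: if the exponent is even, square the half-power; if odd, multiply by the base once.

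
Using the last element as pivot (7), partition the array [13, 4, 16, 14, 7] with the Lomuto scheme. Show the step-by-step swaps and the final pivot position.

Lomuto partition with pivot = 7:

Initial array: [13, 4, 16, 14, 7]

arr[0]=13 > 7: no swap
arr[1]=4 <= 7: swap with position 0, array becomes [4, 13, 16, 14, 7]
arr[2]=16 > 7: no swap
arr[3]=14 > 7: no swap

Place pivot at position 1: [4, 7, 16, 14, 13]
Pivot position: 1

After partitioning with pivot 7, the array becomes [4, 7, 16, 14, 13]. The pivot is placed at index 1. All elements to the left of the pivot are <= 7, and all elements to the right are > 7.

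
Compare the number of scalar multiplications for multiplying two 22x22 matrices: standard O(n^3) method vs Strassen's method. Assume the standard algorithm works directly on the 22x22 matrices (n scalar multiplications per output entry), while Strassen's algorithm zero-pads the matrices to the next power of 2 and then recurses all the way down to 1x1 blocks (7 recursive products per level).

Matrix multiplication for 22x22 matrices:

Strassen's algorithm requires power-of-2 dimensions. Pad 22x22 to 32x32 (next power of 2).

Standard algorithm: 22^3 = 10648 multiplications
Strassen's algorithm: 7^(log2(32)) = 7^5 = 16807 multiplications
Difference: 10648 - 16807 = -6159 (Strassen uses MORE here due to padding overhead — for small or just-over-power-of-2 n, padding can outweigh the per-level savings)

Standard: 10648 multiplications (22^3). Strassen: 16807 multiplications (7^5, after padding to 32x32). Strassen reduces 8 recursive multiplications to 7 at each level.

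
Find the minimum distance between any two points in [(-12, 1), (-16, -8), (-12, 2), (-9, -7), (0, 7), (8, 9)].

Computing all pairwise distances among 6 points:

d((-12, 1), (-16, -8)) = 9.8489
d((-12, 1), (-12, 2)) = 1.0 <-- minimum
d((-12, 1), (-9, -7)) = 8.544
d((-12, 1), (0, 7)) = 13.4164
d((-12, 1), (8, 9)) = 21.5407
d((-16, -8), (-12, 2)) = 10.7703
d((-16, -8), (-9, -7)) = 7.0711
d((-16, -8), (0, 7)) = 21.9317
d((-16, -8), (8, 9)) = 29.4109
d((-12, 2), (-9, -7)) = 9.4868
d((-12, 2), (0, 7)) = 13.0
d((-12, 2), (8, 9)) = 21.1896
d((-9, -7), (0, 7)) = 16.6433
d((-9, -7), (8, 9)) = 23.3452
d((0, 7), (8, 9)) = 8.2462

Closest pair: (-12, 1) and (-12, 2) with distance 1.0

The closest pair is (-12, 1) and (-12, 2) with Euclidean distance 1.0. For 6 points, brute-force pairwise comparison is shown above. For large n, the divide-and-conquer algorithm (sort by x, recurse on halves, check the dividing strip) achieves O(n log n).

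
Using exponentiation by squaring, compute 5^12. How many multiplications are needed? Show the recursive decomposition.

Computing 5^12 by squaring (build up from 5^1; each line after the first costs one multiplication):

5^1 = 5
5^2 = (5^1)^2 = 5^2 = 25
5^3 = 5 * 5^2 = 5 * 25 = 125
5^6 = (5^3)^2 = 125^2 = 15625
5^12 = (5^6)^2 = 15625^2 = 244140625

Result: 244140625
Multiplications needed: 4 (4 lines after 5^1)

5^12 = 244140625. Using exponentiation by squaring, this requires 4 multiplications. The key idea: if the exponent is even, square the half-power; if odd, multiply by the base once.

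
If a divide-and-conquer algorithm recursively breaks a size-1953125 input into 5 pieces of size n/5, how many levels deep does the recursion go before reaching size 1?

For divide and conquer with division factor 5:

Problem sizes at each level:
Level 0: 1953125
Level 1: 390625
Level 2: 78125
Level 3: 15625
Level 4: 3125
Level 5: 625
Level 6: 125
Level 7: 25
Level 8: 5
Level 9: 1

The root is level 0 and the size-1 base case is level 9 (the tree spans levels 0 through 9, i.e. 10 levels counting the root), so the depth is the number of divisions: log_5(1953125) = 9

The recursion tree depth is log_5(1953125) = 9. At each level, the problem size is divided by 5, so it takes 9 divisions to reduce to a base case of size 1. The algorithm makes 5 recursive calls at each level.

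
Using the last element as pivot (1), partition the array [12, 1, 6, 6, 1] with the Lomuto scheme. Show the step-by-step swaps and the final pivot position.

Lomuto partition with pivot = 1:

Initial array: [12, 1, 6, 6, 1]

arr[0]=12 > 1: no swap
arr[1]=1 <= 1: swap with position 0, array becomes [1, 12, 6, 6, 1]
arr[2]=6 > 1: no swap
arr[3]=6 > 1: no swap

Place pivot at position 1: [1, 1, 6, 6, 12]
Pivot position: 1

After partitioning with pivot 1, the array becomes [1, 1, 6, 6, 12]. The pivot is placed at index 1. All elements to the left of the pivot are <= 1, and all elements to the right are > 1.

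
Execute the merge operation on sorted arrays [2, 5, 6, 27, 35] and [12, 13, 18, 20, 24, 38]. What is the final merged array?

Merging process:

Compare 2 vs 12: take 2 from left. Merged: [2]
Compare 5 vs 12: take 5 from left. Merged: [2, 5]
Compare 6 vs 12: take 6 from left. Merged: [2, 5, 6]
Compare 27 vs 12: take 12 from right. Merged: [2, 5, 6, 12]
Compare 27 vs 13: take 13 from right. Merged: [2, 5, 6, 12, 13]
Compare 27 vs 18: take 18 from right. Merged: [2, 5, 6, 12, 13, 18]
Compare 27 vs 20: take 20 from right. Merged: [2, 5, 6, 12, 13, 18, 20]
Compare 27 vs 24: take 24 from right. Merged: [2, 5, 6, 12, 13, 18, 20, 24]
Compare 27 vs 38: take 27 from left. Merged: [2, 5, 6, 12, 13, 18, 20, 24, 27]
Compare 35 vs 38: take 35 from left. Merged: [2, 5, 6, 12, 13, 18, 20, 24, 27, 35]
Append remaining from right: [38]. Merged: [2, 5, 6, 12, 13, 18, 20, 24, 27, 35, 38]

Final merged array: [2, 5, 6, 12, 13, 18, 20, 24, 27, 35, 38]
Total comparisons: 10

The merged array is [2, 5, 6, 12, 13, 18, 20, 24, 27, 35, 38], requiring 10 comparisons. The merge step runs in O(n) time where n is the total number of elements.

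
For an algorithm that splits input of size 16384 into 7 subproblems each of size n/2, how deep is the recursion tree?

For divide and conquer with division factor 2:

Problem sizes at each level:
Level 0: 16384
Level 1: 8192
Level 2: 4096
Level 3: 2048
Level 4: 1024
Level 5: 512
Level 6: 256
Level 7: 128
Level 8: 64
Level 9: 32
Level 10: 16
Level 11: 8
Level 12: 4
Level 13: 2
Level 14: 1

The root is level 0 and the size-1 base case is level 14 (the tree spans levels 0 through 14, i.e. 15 levels counting the root), so the depth is the number of divisions: log_2(16384) = 14

The recursion tree depth is log_2(16384) = 14. At each level, the problem size is divided by 2, so it takes 14 divisions to reduce to a base case of size 1. The algorithm makes 7 recursive calls at each level.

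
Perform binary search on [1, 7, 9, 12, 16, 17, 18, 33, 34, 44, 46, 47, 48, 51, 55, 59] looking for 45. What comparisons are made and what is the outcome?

Binary search for 45 in [1, 7, 9, 12, 16, 17, 18, 33, 34, 44, 46, 47, 48, 51, 55, 59]:

lo=0, hi=15, mid=7, arr[mid]=33 -> 33 < 45, search right half
lo=8, hi=15, mid=11, arr[mid]=47 -> 47 > 45, search left half
lo=8, hi=10, mid=9, arr[mid]=44 -> 44 < 45, search right half
lo=10, hi=10, mid=10, arr[mid]=46 -> 46 > 45, search left half
lo=10 > hi=9, target 45 not found

Binary search determines that 45 is not in the array after 4 comparisons. The search space was exhausted without finding the target.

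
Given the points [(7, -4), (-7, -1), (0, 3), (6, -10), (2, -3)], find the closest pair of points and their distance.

Computing all pairwise distances among 5 points:

d((7, -4), (-7, -1)) = 14.3178
d((7, -4), (0, 3)) = 9.8995
d((7, -4), (6, -10)) = 6.0828
d((7, -4), (2, -3)) = 5.099 <-- minimum
d((-7, -1), (0, 3)) = 8.0623
d((-7, -1), (6, -10)) = 15.8114
d((-7, -1), (2, -3)) = 9.2195
d((0, 3), (6, -10)) = 14.3178
d((0, 3), (2, -3)) = 6.3246
d((6, -10), (2, -3)) = 8.0623

Closest pair: (7, -4) and (2, -3) with distance 5.099

The closest pair is (7, -4) and (2, -3) with Euclidean distance 5.099. For 5 points, brute-force pairwise comparison is shown above. For large n, the divide-and-conquer algorithm (sort by x, recurse on halves, check the dividing strip) achieves O(n log n).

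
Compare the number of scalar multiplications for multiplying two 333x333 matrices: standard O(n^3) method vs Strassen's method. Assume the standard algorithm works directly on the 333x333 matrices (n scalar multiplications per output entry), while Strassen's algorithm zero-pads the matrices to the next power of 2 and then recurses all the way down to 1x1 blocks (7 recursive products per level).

Matrix multiplication for 333x333 matrices:

Strassen's algorithm requires power-of-2 dimensions. Pad 333x333 to 512x512 (next power of 2).

Standard algorithm: 333^3 = 36926037 multiplications
Strassen's algorithm: 7^(log2(512)) = 7^9 = 40353607 multiplications
Difference: 36926037 - 40353607 = -3427570 (Strassen uses MORE here due to padding overhead — for small or just-over-power-of-2 n, padding can outweigh the per-level savings)

Standard: 36926037 multiplications (333^3). Strassen: 40353607 multiplications (7^9, after padding to 512x512). Strassen reduces 8 recursive multiplications to 7 at each level.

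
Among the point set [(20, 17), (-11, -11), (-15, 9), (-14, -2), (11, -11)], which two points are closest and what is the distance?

Computing all pairwise distances among 5 points:

d((20, 17), (-11, -11)) = 41.7732
d((20, 17), (-15, 9)) = 35.9026
d((20, 17), (-14, -2)) = 38.9487
d((20, 17), (11, -11)) = 29.4109
d((-11, -11), (-15, 9)) = 20.3961
d((-11, -11), (-14, -2)) = 9.4868 <-- minimum
d((-11, -11), (11, -11)) = 22.0
d((-15, 9), (-14, -2)) = 11.0454
d((-15, 9), (11, -11)) = 32.8024
d((-14, -2), (11, -11)) = 26.5707

Closest pair: (-11, -11) and (-14, -2) with distance 9.4868

The closest pair is (-11, -11) and (-14, -2) with Euclidean distance 9.4868. For 5 points, brute-force pairwise comparison is shown above. For large n, the divide-and-conquer algorithm (sort by x, recurse on halves, check the dividing strip) achieves O(n log n).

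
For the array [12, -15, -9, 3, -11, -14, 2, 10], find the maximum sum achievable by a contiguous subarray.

Using Kadane's algorithm on [12, -15, -9, 3, -11, -14, 2, 10]:

Scanning through the array:
Position 1 (value -15): max_ending_here = -3, max_so_far = 12
Position 2 (value -9): max_ending_here = -9, max_so_far = 12
Position 3 (value 3): max_ending_here = 3, max_so_far = 12
Position 4 (value -11): max_ending_here = -8, max_so_far = 12
Position 5 (value -14): max_ending_here = -14, max_so_far = 12
Position 6 (value 2): max_ending_here = 2, max_so_far = 12
Position 7 (value 10): max_ending_here = 12, max_so_far = 12

Maximum subarray: [12]
Maximum sum: 12

The maximum subarray is [12] with sum 12. This subarray runs from index 0 to index 0.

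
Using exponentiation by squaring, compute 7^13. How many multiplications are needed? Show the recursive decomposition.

Computing 7^13 by squaring (build up from 7^1; each line after the first costs one multiplication):

7^1 = 7
7^2 = (7^1)^2 = 7^2 = 49
7^3 = 7 * 7^2 = 7 * 49 = 343
7^6 = (7^3)^2 = 343^2 = 117649
7^12 = (7^6)^2 = 117649^2 = 13841287201
7^13 = 7 * 7^12 = 7 * 13841287201 = 96889010407

Result: 96889010407
Multiplications needed: 5 (5 lines after 7^1)

7^13 = 96889010407. Using exponentiation by squaring, this requires 5 multiplications. The key idea: if the exponent is even, square the half-power; if odd, multiply by the base once.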